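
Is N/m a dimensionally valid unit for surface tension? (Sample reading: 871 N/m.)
Yes

surface tension has SI base units: kg / s^2
N/m reduces to the same SI base units, so it is a valid unit for surface tension.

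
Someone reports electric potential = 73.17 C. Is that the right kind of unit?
No

electric potential has SI base units: kg * m^2 / (A * s^3)
C does NOT reduce to kg * m^2 / (A * s^3); a valid unit for electric potential would be e.g. V.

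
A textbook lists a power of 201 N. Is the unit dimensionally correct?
No

power has SI base units: kg * m^2 / s^3
N does NOT reduce to kg * m^2 / s^3; a valid unit for power would be e.g. W.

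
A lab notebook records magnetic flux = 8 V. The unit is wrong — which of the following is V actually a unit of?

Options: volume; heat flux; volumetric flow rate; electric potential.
electric potential

magnetic flux should have units dimensionally equivalent to kg * m^2 / (A * s^2) (e.g. Wb).
The given unit 'V' reduces to kg * m^2 / (A * s^3). Of the listed options, that is the dimensionality of electric potential.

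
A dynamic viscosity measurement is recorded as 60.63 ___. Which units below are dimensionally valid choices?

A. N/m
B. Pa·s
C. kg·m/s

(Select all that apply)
B

dynamic viscosity has SI base units: kg / (m * s)

Checking each option against kg / (m * s):
  A. N/m: ✗ does not match
  B. Pa·s: ✓ matches
  C. kg·m/s: ✗ does not match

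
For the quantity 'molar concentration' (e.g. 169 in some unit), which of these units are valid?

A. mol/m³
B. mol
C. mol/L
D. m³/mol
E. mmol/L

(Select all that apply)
A, C, E

molar concentration has SI base units: mol / m^3

Checking each option against mol / m^3:
  A. mol/m³: ✓ matches
  B. mol: ✗ does not match
  C. mol/L: ✓ matches
  D. m³/mol: ✗ does not match
  E. mmol/L: ✓ matches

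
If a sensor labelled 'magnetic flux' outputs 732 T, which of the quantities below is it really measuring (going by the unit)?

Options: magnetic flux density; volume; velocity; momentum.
magnetic flux density

magnetic flux should have units dimensionally equivalent to kg * m^2 / (A * s^2) (e.g. Wb).
The given unit 'T' reduces to kg / (A * s^2). Of the listed options, that is the dimensionality of magnetic flux density.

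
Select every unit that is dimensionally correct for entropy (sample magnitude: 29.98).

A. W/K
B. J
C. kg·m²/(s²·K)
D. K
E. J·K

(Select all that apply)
C

entropy has SI base units: kg * m^2 / (s^2 * K)

Checking each option against kg * m^2 / (s^2 * K):
  A. W/K: ✗ does not match
  B. J: ✗ does not match
  C. kg·m²/(s²·K): ✓ matches
  D. K: ✗ does not match
  E. J·K: ✗ does not match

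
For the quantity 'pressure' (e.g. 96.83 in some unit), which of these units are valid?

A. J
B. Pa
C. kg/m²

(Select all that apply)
B

pressure has SI base units: kg / (m * s^2)

Checking each option against kg / (m * s^2):
  A. J: ✗ does not match
  B. Pa: ✓ matches
  C. kg/m²: ✗ does not match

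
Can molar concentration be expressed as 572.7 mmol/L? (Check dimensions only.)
Yes

molar concentration has SI base units: mol / m^3
mmol/L reduces to the same SI base units, so it is a valid unit for molar concentration.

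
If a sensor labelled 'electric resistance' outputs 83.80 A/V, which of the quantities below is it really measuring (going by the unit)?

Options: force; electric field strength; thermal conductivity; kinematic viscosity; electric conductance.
electric conductance

electric resistance should have units dimensionally equivalent to kg * m^2 / (A^2 * s^3) (e.g. Ω).
The given unit 'A/V' reduces to A^2 * s^3 / (kg * m^2). Of the listed options, that is the dimensionality of electric conductance.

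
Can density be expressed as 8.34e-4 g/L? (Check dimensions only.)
Yes

density has SI base units: kg / m^3
g/L reduces to the same SI base units, so it is a valid unit for density.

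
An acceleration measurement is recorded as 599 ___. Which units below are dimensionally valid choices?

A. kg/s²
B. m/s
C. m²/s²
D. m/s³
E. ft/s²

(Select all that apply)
E

acceleration has SI base units: m / s^2

Checking each option against m / s^2:
  A. kg/s²: ✗ does not match
  B. m/s: ✗ does not match
  C. m²/s²: ✗ does not match
  D. m/s³: ✗ does not match
  E. ft/s²: ✓ matches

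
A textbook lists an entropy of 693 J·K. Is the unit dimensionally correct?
No

entropy has SI base units: kg * m^2 / (s^2 * K)
J·K does NOT reduce to kg * m^2 / (s^2 * K); a valid unit for entropy would be e.g. J/K.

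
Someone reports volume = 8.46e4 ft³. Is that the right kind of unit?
Yes

volume has SI base units: m^3
ft³ reduces to the same SI base units, so it is a valid unit for volume.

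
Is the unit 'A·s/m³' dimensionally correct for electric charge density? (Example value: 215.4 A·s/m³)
Yes

electric charge density has SI base units: A * s / m^3
A·s/m³ reduces to the same SI base units, so it is a valid unit for electric charge density.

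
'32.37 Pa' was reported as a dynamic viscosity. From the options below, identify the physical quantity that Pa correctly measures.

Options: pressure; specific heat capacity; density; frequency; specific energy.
pressure

dynamic viscosity should have units dimensionally equivalent to kg / (m * s) (e.g. Pa·s).
The given unit 'Pa' reduces to kg / (m * s^2). Of the listed options, that is the dimensionality of pressure.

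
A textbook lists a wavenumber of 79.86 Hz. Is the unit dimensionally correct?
No

wavenumber has SI base units: 1 / m
Hz does NOT reduce to 1 / m; a valid unit for wavenumber would be e.g. 1/m.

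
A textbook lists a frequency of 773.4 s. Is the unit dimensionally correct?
No

frequency has SI base units: 1 / s
s does NOT reduce to 1 / s; a valid unit for frequency would be e.g. Hz.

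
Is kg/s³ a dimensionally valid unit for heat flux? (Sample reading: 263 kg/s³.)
Yes

heat flux has SI base units: kg / s^3
kg/s³ reduces to the same SI base units, so it is a valid unit for heat flux.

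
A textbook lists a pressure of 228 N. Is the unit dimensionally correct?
No

pressure has SI base units: kg / (m * s^2)
N does NOT reduce to kg / (m * s^2); a valid unit for pressure would be e.g. Pa.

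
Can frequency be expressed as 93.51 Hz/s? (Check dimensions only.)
No

frequency has SI base units: 1 / s
Hz/s does NOT reduce to 1 / s; a valid unit for frequency would be e.g. Hz.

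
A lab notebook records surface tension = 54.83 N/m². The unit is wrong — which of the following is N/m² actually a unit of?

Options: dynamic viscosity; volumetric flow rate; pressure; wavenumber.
pressure

surface tension should have units dimensionally equivalent to kg / s^2 (e.g. N/m).
The given unit 'N/m²' reduces to kg / (m * s^2). Of the listed options, that is the dimensionality of pressure.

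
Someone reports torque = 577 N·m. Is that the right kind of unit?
Yes

torque has SI base units: kg * m^2 / s^2
N·m reduces to the same SI base units, so it is a valid unit for torque.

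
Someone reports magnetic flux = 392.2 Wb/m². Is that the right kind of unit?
No

magnetic flux has SI base units: kg * m^2 / (A * s^2)
Wb/m² does NOT reduce to kg * m^2 / (A * s^2); a valid unit for magnetic flux would be e.g. Wb.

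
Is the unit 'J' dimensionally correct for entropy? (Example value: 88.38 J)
No

entropy has SI base units: kg * m^2 / (s^2 * K)
J does NOT reduce to kg * m^2 / (s^2 * K); a valid unit for entropy would be e.g. J/K.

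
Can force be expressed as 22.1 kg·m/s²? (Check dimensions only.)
Yes

force has SI base units: kg * m / s^2
kg·m/s² reduces to the same SI base units, so it is a valid unit for force.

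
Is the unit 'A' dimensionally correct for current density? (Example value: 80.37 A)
No

current density has SI base units: A / m^2
A does NOT reduce to A / m^2; a valid unit for current density would be e.g. A/m².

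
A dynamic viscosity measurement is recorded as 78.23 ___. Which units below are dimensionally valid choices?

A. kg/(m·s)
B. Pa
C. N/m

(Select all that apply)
A

dynamic viscosity has SI base units: kg / (m * s)

Checking each option against kg / (m * s):
  A. kg/(m·s): ✓ matches
  B. Pa: ✗ does not match
  C. N/m: ✗ does not match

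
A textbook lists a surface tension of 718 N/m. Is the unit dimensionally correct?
Yes

surface tension has SI base units: kg / s^2
N/m reduces to the same SI base units, so it is a valid unit for surface tension.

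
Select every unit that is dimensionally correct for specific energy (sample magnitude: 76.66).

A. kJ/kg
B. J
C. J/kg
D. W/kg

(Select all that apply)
A, C

specific energy has SI base units: m^2 / s^2

Checking each option against m^2 / s^2:
  A. kJ/kg: ✓ matches
  B. J: ✗ does not match
  C. J/kg: ✓ matches
  D. W/kg: ✗ does not match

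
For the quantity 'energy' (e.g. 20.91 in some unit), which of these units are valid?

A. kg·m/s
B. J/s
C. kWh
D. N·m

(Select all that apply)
C, D

energy has SI base units: kg * m^2 / s^2

Checking each option against kg * m^2 / s^2:
  A. kg·m/s: ✗ does not match
  B. J/s: ✗ does not match
  C. kWh: ✓ matches
  D. N·m: ✓ matches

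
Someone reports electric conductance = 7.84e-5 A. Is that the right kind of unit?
No

electric conductance has SI base units: A^2 * s^3 / (kg * m^2)
A does NOT reduce to A^2 * s^3 / (kg * m^2); a valid unit for electric conductance would be e.g. S.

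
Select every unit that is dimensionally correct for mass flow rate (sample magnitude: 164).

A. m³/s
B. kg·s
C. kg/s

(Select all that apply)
C

mass flow rate has SI base units: kg / s

Checking each option against kg / s:
  A. m³/s: ✗ does not match
  B. kg·s: ✗ does not match
  C. kg/s: ✓ matches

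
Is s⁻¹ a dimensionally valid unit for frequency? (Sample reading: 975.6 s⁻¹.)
Yes

frequency has SI base units: 1 / s
s⁻¹ reduces to the same SI base units, so it is a valid unit for frequency.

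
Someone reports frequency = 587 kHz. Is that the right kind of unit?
Yes

frequency has SI base units: 1 / s
kHz reduces to the same SI base units, so it is a valid unit for frequency.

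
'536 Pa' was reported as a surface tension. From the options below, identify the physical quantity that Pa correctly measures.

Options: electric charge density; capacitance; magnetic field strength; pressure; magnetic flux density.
pressure

surface tension should have units dimensionally equivalent to kg / s^2 (e.g. N/m).
The given unit 'Pa' reduces to kg / (m * s^2). Of the listed options, that is the dimensionality of pressure.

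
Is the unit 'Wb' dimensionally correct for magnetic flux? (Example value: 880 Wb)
Yes

magnetic flux has SI base units: kg * m^2 / (A * s^2)
Wb reduces to the same SI base units, so it is a valid unit for magnetic flux.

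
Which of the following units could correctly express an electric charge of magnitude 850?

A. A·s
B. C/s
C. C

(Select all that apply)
A, C

electric charge has SI base units: A * s

Checking each option against A * s:
  A. A·s: ✓ matches
  B. C/s: ✗ does not match
  C. C: ✓ matches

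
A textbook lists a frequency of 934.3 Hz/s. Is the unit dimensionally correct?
No

frequency has SI base units: 1 / s
Hz/s does NOT reduce to 1 / s; a valid unit for frequency would be e.g. Hz.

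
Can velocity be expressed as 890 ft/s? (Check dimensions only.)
Yes

velocity has SI base units: m / s
ft/s reduces to the same SI base units, so it is a valid unit for velocity.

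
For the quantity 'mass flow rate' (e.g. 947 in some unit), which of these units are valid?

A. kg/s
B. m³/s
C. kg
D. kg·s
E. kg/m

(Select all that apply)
A

mass flow rate has SI base units: kg / s

Checking each option against kg / s:
  A. kg/s: ✓ matches
  B. m³/s: ✗ does not match
  C. kg: ✗ does not match
  D. kg·s: ✗ does not match
  E. kg/m: ✗ does not match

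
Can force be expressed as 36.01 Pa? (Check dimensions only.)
No

force has SI base units: kg * m / s^2
Pa does NOT reduce to kg * m / s^2; a valid unit for force would be e.g. N.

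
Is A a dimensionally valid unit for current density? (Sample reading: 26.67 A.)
No

current density has SI base units: A / m^2
A does NOT reduce to A / m^2; a valid unit for current density would be e.g. A/m².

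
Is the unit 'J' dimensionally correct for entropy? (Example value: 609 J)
No

entropy has SI base units: kg * m^2 / (s^2 * K)
J does NOT reduce to kg * m^2 / (s^2 * K); a valid unit for entropy would be e.g. J/K.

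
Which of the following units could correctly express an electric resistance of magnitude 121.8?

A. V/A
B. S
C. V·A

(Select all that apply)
A

electric resistance has SI base units: kg * m^2 / (A^2 * s^3)

Checking each option against kg * m^2 / (A^2 * s^3):
  A. V/A: ✓ matches
  B. S: ✗ does not match
  C. V·A: ✗ does not match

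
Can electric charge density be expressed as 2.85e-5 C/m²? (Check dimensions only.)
No

electric charge density has SI base units: A * s / m^3
C/m² does NOT reduce to A * s / m^3; a valid unit for electric charge density would be e.g. C/m³.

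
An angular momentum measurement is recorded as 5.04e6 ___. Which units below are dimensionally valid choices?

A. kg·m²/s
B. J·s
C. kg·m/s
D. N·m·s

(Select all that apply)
A, B, D

angular momentum has SI base units: kg * m^2 / s

Checking each option against kg * m^2 / s:
  A. kg·m²/s: ✓ matches
  B. J·s: ✓ matches
  C. kg·m/s: ✗ does not match
  D. N·m·s: ✓ matches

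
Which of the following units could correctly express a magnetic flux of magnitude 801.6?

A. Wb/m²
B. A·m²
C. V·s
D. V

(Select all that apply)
C

magnetic flux has SI base units: kg * m^2 / (A * s^2)

Checking each option against kg * m^2 / (A * s^2):
  A. Wb/m²: ✗ does not match
  B. A·m²: ✗ does not match
  C. V·s: ✓ matches
  D. V: ✗ does not match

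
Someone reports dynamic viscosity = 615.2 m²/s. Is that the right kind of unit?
No

dynamic viscosity has SI base units: kg / (m * s)
m²/s does NOT reduce to kg / (m * s); a valid unit for dynamic viscosity would be e.g. Pa·s.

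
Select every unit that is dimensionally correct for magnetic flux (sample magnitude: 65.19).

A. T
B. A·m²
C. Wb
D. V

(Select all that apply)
C

magnetic flux has SI base units: kg * m^2 / (A * s^2)

Checking each option against kg * m^2 / (A * s^2):
  A. T: ✗ does not match
  B. A·m²: ✗ does not match
  C. Wb: ✓ matches
  D. V: ✗ does not match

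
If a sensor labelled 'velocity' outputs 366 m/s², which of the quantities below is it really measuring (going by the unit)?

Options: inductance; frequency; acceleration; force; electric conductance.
acceleration

velocity should have units dimensionally equivalent to m / s (e.g. m/s).
The given unit 'm/s²' reduces to m / s^2. Of the listed options, that is the dimensionality of acceleration.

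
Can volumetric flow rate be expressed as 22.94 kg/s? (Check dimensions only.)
No

volumetric flow rate has SI base units: m^3 / s
kg/s does NOT reduce to m^3 / s; a valid unit for volumetric flow rate would be e.g. m³/s.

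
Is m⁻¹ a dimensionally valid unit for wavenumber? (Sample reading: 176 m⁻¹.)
Yes

wavenumber has SI base units: 1 / m
m⁻¹ reduces to the same SI base units, so it is a valid unit for wavenumber.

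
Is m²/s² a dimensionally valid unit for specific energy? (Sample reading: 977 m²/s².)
Yes

specific energy has SI base units: m^2 / s^2
m²/s² reduces to the same SI base units, so it is a valid unit for specific energy.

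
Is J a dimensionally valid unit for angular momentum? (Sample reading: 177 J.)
No

angular momentum has SI base units: kg * m^2 / s
J does NOT reduce to kg * m^2 / s; a valid unit for angular momentum would be e.g. kg·m²/s.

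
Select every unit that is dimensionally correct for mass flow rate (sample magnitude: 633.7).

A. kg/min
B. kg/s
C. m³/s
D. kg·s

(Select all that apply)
A, B

mass flow rate has SI base units: kg / s

Checking each option against kg / s:
  A. kg/min: ✓ matches
  B. kg/s: ✓ matches
  C. m³/s: ✗ does not match
  D. kg·s: ✗ does not match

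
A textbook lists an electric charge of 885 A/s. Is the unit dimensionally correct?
No

electric charge has SI base units: A * s
A/s does NOT reduce to A * s; a valid unit for electric charge would be e.g. C.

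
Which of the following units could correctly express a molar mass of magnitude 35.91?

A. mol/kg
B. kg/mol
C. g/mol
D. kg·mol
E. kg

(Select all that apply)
B, C

molar mass has SI base units: kg / mol

Checking each option against kg / mol:
  A. mol/kg: ✗ does not match
  B. kg/mol: ✓ matches
  C. g/mol: ✓ matches
  D. kg·mol: ✗ does not match
  E. kg: ✗ does not match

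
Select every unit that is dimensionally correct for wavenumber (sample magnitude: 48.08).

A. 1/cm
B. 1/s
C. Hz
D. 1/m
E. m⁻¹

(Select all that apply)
A, D, E

wavenumber has SI base units: 1 / m

Checking each option against 1 / m:
  A. 1/cm: ✓ matches
  B. 1/s: ✗ does not match
  C. Hz: ✗ does not match
  D. 1/m: ✓ matches
  E. m⁻¹: ✓ matches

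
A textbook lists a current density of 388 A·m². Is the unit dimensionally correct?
No

current density has SI base units: A / m^2
A·m² does NOT reduce to A / m^2; a valid unit for current density would be e.g. A/m².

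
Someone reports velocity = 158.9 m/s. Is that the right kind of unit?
Yes

velocity has SI base units: m / s
m/s reduces to the same SI base units, so it is a valid unit for velocity.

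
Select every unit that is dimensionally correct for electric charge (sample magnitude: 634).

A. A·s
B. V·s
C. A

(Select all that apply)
A

electric charge has SI base units: A * s

Checking each option against A * s:
  A. A·s: ✓ matches
  B. V·s: ✗ does not match
  C. A: ✗ does not match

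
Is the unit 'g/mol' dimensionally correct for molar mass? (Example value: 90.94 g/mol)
Yes

molar mass has SI base units: kg / mol
g/mol reduces to the same SI base units, so it is a valid unit for molar mass.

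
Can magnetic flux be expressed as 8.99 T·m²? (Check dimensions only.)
Yes

magnetic flux has SI base units: kg * m^2 / (A * s^2)
T·m² reduces to the same SI base units, so it is a valid unit for magnetic flux.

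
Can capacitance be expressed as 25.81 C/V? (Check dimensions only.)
Yes

capacitance has SI base units: A^2 * s^4 / (kg * m^2)
C/V reduces to the same SI base units, so it is a valid unit for capacitance.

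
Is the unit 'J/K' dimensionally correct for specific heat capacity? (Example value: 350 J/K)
No

specific heat capacity has SI base units: m^2 / (s^2 * K)
J/K does NOT reduce to m^2 / (s^2 * K); a valid unit for specific heat capacity would be e.g. J/(kg·K).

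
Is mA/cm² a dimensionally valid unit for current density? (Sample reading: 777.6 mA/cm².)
Yes

current density has SI base units: A / m^2
mA/cm² reduces to the same SI base units, so it is a valid unit for current density.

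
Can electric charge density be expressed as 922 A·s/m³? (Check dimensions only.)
Yes

electric charge density has SI base units: A * s / m^3
A·s/m³ reduces to the same SI base units, so it is a valid unit for electric charge density.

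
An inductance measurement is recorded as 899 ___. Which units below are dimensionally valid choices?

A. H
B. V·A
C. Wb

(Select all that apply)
A

inductance has SI base units: kg * m^2 / (A^2 * s^2)

Checking each option against kg * m^2 / (A^2 * s^2):
  A. H: ✓ matches
  B. V·A: ✗ does not match
  C. Wb: ✗ does not match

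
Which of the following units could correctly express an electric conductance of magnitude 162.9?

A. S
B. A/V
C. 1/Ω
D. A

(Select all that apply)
A, B, C

electric conductance has SI base units: A^2 * s^3 / (kg * m^2)

Checking each option against A^2 * s^3 / (kg * m^2):
  A. S: ✓ matches
  B. A/V: ✓ matches
  C. 1/Ω: ✓ matches
  D. A: ✗ does not match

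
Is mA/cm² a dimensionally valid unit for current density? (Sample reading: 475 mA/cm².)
Yes

current density has SI base units: A / m^2
mA/cm² reduces to the same SI base units, so it is a valid unit for current density.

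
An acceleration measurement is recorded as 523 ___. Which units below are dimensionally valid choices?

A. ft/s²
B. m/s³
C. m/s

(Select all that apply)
A

acceleration has SI base units: m / s^2

Checking each option against m / s^2:
  A. ft/s²: ✓ matches
  B. m/s³: ✗ does not match
  C. m/s: ✗ does not match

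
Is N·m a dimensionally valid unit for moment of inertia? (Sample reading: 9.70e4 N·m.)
No

moment of inertia has SI base units: kg * m^2
N·m does NOT reduce to kg * m^2; a valid unit for moment of inertia would be e.g. kg·m².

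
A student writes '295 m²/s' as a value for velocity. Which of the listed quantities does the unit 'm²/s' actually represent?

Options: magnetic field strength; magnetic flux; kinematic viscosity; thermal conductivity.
kinematic viscosity

velocity should have units dimensionally equivalent to m / s (e.g. m/s).
The given unit 'm²/s' reduces to m^2 / s. Of the listed options, that is the dimensionality of kinematic viscosity.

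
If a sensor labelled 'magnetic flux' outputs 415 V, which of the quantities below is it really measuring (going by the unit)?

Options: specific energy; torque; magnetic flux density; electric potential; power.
electric potential

magnetic flux should have units dimensionally equivalent to kg * m^2 / (A * s^2) (e.g. Wb).
The given unit 'V' reduces to kg * m^2 / (A * s^3). Of the listed options, that is the dimensionality of electric potential.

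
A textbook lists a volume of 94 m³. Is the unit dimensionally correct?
Yes

volume has SI base units: m^3
m³ reduces to the same SI base units, so it is a valid unit for volume.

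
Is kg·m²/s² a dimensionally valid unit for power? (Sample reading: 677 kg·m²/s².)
No

power has SI base units: kg * m^2 / s^3
kg·m²/s² does NOT reduce to kg * m^2 / s^3; a valid unit for power would be e.g. W.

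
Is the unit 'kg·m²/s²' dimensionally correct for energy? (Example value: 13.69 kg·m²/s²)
Yes

energy has SI base units: kg * m^2 / s^2
kg·m²/s² reduces to the same SI base units, so it is a valid unit for energy.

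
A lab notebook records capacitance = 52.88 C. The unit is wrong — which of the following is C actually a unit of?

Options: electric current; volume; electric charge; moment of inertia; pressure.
electric charge

capacitance should have units dimensionally equivalent to A^2 * s^4 / (kg * m^2) (e.g. F).
The given unit 'C' reduces to A * s. Of the listed options, that is the dimensionality of electric charge.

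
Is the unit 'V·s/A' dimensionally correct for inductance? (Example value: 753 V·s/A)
Yes

inductance has SI base units: kg * m^2 / (A^2 * s^2)
V·s/A reduces to the same SI base units, so it is a valid unit for inductance.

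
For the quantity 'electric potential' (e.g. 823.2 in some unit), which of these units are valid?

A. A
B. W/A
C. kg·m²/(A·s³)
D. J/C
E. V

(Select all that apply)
B, C, D, E

electric potential has SI base units: kg * m^2 / (A * s^3)

Checking each option against kg * m^2 / (A * s^3):
  A. A: ✗ does not match
  B. W/A: ✓ matches
  C. kg·m²/(A·s³): ✓ matches
  D. J/C: ✓ matches
  E. V: ✓ matches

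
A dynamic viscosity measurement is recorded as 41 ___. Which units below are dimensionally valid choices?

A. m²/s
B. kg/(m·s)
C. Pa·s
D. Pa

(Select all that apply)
B, C

dynamic viscosity has SI base units: kg / (m * s)

Checking each option against kg / (m * s):
  A. m²/s: ✗ does not match
  B. kg/(m·s): ✓ matches
  C. Pa·s: ✓ matches
  D. Pa: ✗ does not match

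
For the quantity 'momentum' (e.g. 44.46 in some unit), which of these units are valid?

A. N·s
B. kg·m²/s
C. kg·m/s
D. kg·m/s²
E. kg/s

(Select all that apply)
A, C

momentum has SI base units: kg * m / s

Checking each option against kg * m / s:
  A. N·s: ✓ matches
  B. kg·m²/s: ✗ does not match
  C. kg·m/s: ✓ matches
  D. kg·m/s²: ✗ does not match
  E. kg/s: ✗ does not match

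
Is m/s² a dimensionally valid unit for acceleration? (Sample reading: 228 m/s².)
Yes

acceleration has SI base units: m / s^2
m/s² reduces to the same SI base units, so it is a valid unit for acceleration.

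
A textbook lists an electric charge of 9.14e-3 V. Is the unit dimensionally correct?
No

electric charge has SI base units: A * s
V does NOT reduce to A * s; a valid unit for electric charge would be e.g. C.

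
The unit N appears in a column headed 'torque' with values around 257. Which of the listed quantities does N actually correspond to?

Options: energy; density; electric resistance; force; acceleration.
force

torque should have units dimensionally equivalent to kg * m^2 / s^2 (e.g. N·m).
The given unit 'N' reduces to kg * m / s^2. Of the listed options, that is the dimensionality of force.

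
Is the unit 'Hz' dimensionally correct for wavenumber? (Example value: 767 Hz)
No

wavenumber has SI base units: 1 / m
Hz does NOT reduce to 1 / m; a valid unit for wavenumber would be e.g. 1/m.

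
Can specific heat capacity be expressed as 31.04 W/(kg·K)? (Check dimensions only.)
No

specific heat capacity has SI base units: m^2 / (s^2 * K)
W/(kg·K) does NOT reduce to m^2 / (s^2 * K); a valid unit for specific heat capacity would be e.g. J/(kg·K).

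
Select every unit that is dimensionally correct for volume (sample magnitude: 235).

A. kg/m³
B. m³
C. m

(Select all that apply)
B

volume has SI base units: m^3

Checking each option against m^3:
  A. kg/m³: ✗ does not match
  B. m³: ✓ matches
  C. m: ✗ does not match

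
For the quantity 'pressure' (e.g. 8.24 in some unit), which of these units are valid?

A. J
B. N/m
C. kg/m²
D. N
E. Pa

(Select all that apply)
E

pressure has SI base units: kg / (m * s^2)

Checking each option against kg / (m * s^2):
  A. J: ✗ does not match
  B. N/m: ✗ does not match
  C. kg/m²: ✗ does not match
  D. N: ✗ does not match
  E. Pa: ✓ matches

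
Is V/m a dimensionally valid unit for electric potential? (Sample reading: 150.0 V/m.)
No

electric potential has SI base units: kg * m^2 / (A * s^3)
V/m does NOT reduce to kg * m^2 / (A * s^3); a valid unit for electric potential would be e.g. V.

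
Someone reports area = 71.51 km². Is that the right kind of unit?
Yes

area has SI base units: m^2
km² reduces to the same SI base units, so it is a valid unit for area.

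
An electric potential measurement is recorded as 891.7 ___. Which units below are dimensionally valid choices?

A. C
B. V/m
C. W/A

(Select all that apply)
C

electric potential has SI base units: kg * m^2 / (A * s^3)

Checking each option against kg * m^2 / (A * s^3):
  A. C: ✗ does not match
  B. V/m: ✗ does not match
  C. W/A: ✓ matches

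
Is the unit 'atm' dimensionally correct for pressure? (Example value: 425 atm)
Yes

pressure has SI base units: kg / (m * s^2)
atm reduces to the same SI base units, so it is a valid unit for pressure.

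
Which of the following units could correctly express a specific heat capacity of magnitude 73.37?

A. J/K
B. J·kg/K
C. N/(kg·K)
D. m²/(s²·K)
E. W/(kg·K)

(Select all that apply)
D

specific heat capacity has SI base units: m^2 / (s^2 * K)

Checking each option against m^2 / (s^2 * K):
  A. J/K: ✗ does not match
  B. J·kg/K: ✗ does not match
  C. N/(kg·K): ✗ does not match
  D. m²/(s²·K): ✓ matches
  E. W/(kg·K): ✗ does not match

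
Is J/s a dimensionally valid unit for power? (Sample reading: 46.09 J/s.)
Yes

power has SI base units: kg * m^2 / s^3
J/s reduces to the same SI base units, so it is a valid unit for power.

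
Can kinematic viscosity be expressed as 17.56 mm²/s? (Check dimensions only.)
Yes

kinematic viscosity has SI base units: m^2 / s
mm²/s reduces to the same SI base units, so it is a valid unit for kinematic viscosity.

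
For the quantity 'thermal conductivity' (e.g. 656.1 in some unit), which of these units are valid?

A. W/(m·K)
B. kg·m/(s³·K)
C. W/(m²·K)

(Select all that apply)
A, B

thermal conductivity has SI base units: kg * m / (s^3 * K)

Checking each option against kg * m / (s^3 * K):
  A. W/(m·K): ✓ matches
  B. kg·m/(s³·K): ✓ matches
  C. W/(m²·K): ✗ does not match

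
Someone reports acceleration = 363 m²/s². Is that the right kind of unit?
No

acceleration has SI base units: m / s^2
m²/s² does NOT reduce to m / s^2; a valid unit for acceleration would be e.g. m/s².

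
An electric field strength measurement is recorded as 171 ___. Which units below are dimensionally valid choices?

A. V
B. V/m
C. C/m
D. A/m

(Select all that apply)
B

electric field strength has SI base units: kg * m / (A * s^3)

Checking each option against kg * m / (A * s^3):
  A. V: ✗ does not match
  B. V/m: ✓ matches
  C. C/m: ✗ does not match
  D. A/m: ✗ does not match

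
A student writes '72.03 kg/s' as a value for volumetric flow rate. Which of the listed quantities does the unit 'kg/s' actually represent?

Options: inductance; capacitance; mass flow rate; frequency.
mass flow rate

volumetric flow rate should have units dimensionally equivalent to m^3 / s (e.g. m³/s).
The given unit 'kg/s' reduces to kg / s. Of the listed options, that is the dimensionality of mass flow rate.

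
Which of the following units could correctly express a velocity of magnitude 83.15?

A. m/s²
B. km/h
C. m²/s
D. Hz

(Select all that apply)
B

velocity has SI base units: m / s

Checking each option against m / s:
  A. m/s²: ✗ does not match
  B. km/h: ✓ matches
  C. m²/s: ✗ does not match
  D. Hz: ✗ does not match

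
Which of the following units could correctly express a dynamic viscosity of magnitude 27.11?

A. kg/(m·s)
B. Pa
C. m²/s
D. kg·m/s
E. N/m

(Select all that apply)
A

dynamic viscosity has SI base units: kg / (m * s)

Checking each option against kg / (m * s):
  A. kg/(m·s): ✓ matches
  B. Pa: ✗ does not match
  C. m²/s: ✗ does not match
  D. kg·m/s: ✗ does not match
  E. N/m: ✗ does not match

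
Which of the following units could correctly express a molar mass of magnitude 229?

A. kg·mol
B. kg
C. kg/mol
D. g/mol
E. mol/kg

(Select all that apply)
C, D

molar mass has SI base units: kg / mol

Checking each option against kg / mol:
  A. kg·mol: ✗ does not match
  B. kg: ✗ does not match
  C. kg/mol: ✓ matches
  D. g/mol: ✓ matches
  E. mol/kg: ✗ does not match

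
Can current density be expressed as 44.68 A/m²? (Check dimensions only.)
Yes

current density has SI base units: A / m^2
A/m² reduces to the same SI base units, so it is a valid unit for current density.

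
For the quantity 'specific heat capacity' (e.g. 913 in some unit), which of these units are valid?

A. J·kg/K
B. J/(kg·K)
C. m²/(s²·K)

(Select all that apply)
B, C

specific heat capacity has SI base units: m^2 / (s^2 * K)

Checking each option against m^2 / (s^2 * K):
  A. J·kg/K: ✗ does not match
  B. J/(kg·K): ✓ matches
  C. m²/(s²·K): ✓ matches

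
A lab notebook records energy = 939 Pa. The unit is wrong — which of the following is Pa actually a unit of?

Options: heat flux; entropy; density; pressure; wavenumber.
pressure

energy should have units dimensionally equivalent to kg * m^2 / s^2 (e.g. J).
The given unit 'Pa' reduces to kg / (m * s^2). Of the listed options, that is the dimensionality of pressure.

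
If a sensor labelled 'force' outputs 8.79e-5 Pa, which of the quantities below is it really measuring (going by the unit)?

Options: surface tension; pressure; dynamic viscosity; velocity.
pressure

force should have units dimensionally equivalent to kg * m / s^2 (e.g. N).
The given unit 'Pa' reduces to kg / (m * s^2). Of the listed options, that is the dimensionality of pressure.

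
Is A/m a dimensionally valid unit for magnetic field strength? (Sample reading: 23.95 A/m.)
Yes

magnetic field strength has SI base units: A / m
A/m reduces to the same SI base units, so it is a valid unit for magnetic field strength.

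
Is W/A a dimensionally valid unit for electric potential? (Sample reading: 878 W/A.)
Yes

electric potential has SI base units: kg * m^2 / (A * s^3)
W/A reduces to the same SI base units, so it is a valid unit for electric potential.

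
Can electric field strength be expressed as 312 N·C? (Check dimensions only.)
No

electric field strength has SI base units: kg * m / (A * s^3)
N·C does NOT reduce to kg * m / (A * s^3); a valid unit for electric field strength would be e.g. V/m.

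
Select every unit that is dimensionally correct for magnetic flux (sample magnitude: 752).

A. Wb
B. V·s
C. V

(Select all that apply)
A, B

magnetic flux has SI base units: kg * m^2 / (A * s^2)

Checking each option against kg * m^2 / (A * s^2):
  A. Wb: ✓ matches
  B. V·s: ✓ matches
  C. V: ✗ does not match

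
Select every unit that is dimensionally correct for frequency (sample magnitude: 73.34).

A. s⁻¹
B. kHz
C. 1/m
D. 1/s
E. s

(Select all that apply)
A, B, D

frequency has SI base units: 1 / s

Checking each option against 1 / s:
  A. s⁻¹: ✓ matches
  B. kHz: ✓ matches
  C. 1/m: ✗ does not match
  D. 1/s: ✓ matches
  E. s: ✗ does not match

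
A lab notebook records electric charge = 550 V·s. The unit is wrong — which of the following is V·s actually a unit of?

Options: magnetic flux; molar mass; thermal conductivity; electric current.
magnetic flux

electric charge should have units dimensionally equivalent to A * s (e.g. C).
The given unit 'V·s' reduces to kg * m^2 / (A * s^2). Of the listed options, that is the dimensionality of magnetic flux.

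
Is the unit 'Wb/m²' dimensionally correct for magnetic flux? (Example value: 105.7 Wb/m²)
No

magnetic flux has SI base units: kg * m^2 / (A * s^2)
Wb/m² does NOT reduce to kg * m^2 / (A * s^2); a valid unit for magnetic flux would be e.g. Wb.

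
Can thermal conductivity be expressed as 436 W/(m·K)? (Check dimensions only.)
Yes

thermal conductivity has SI base units: kg * m / (s^3 * K)
W/(m·K) reduces to the same SI base units, so it is a valid unit for thermal conductivity.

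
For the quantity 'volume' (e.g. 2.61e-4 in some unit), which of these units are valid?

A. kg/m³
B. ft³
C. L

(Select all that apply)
B, C

volume has SI base units: m^3

Checking each option against m^3:
  A. kg/m³: ✗ does not match
  B. ft³: ✓ matches
  C. L: ✓ matches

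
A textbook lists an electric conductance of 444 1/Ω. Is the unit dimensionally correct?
Yes

electric conductance has SI base units: A^2 * s^3 / (kg * m^2)
1/Ω reduces to the same SI base units, so it is a valid unit for electric conductance.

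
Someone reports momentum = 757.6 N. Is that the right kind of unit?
No

momentum has SI base units: kg * m / s
N does NOT reduce to kg * m / s; a valid unit for momentum would be e.g. kg·m/s.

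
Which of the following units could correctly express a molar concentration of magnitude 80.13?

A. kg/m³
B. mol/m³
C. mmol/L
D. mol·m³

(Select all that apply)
B, C

molar concentration has SI base units: mol / m^3

Checking each option against mol / m^3:
  A. kg/m³: ✗ does not match
  B. mol/m³: ✓ matches
  C. mmol/L: ✓ matches
  D. mol·m³: ✗ does not match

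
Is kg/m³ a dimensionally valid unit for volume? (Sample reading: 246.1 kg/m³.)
No

volume has SI base units: m^3
kg/m³ does NOT reduce to m^3; a valid unit for volume would be e.g. m³.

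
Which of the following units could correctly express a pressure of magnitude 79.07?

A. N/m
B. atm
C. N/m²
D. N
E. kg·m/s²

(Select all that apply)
B, C

pressure has SI base units: kg / (m * s^2)

Checking each option against kg / (m * s^2):
  A. N/m: ✗ does not match
  B. atm: ✓ matches
  C. N/m²: ✓ matches
  D. N: ✗ does not match
  E. kg·m/s²: ✗ does not match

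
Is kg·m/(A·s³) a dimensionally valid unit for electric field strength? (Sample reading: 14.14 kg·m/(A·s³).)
Yes

electric field strength has SI base units: kg * m / (A * s^3)
kg·m/(A·s³) reduces to the same SI base units, so it is a valid unit for electric field strength.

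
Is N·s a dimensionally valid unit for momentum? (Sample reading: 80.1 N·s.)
Yes

momentum has SI base units: kg * m / s
N·s reduces to the same SI base units, so it is a valid unit for momentum.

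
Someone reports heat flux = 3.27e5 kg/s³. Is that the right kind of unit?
Yes

heat flux has SI base units: kg / s^3
kg/s³ reduces to the same SI base units, so it is a valid unit for heat flux.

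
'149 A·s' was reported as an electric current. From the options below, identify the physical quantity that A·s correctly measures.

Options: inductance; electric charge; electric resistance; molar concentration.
electric charge

electric current should have units dimensionally equivalent to A (e.g. A).
The given unit 'A·s' reduces to A * s. Of the listed options, that is the dimensionality of electric charge.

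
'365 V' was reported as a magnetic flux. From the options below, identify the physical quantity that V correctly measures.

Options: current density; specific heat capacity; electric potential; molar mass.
electric potential

magnetic flux should have units dimensionally equivalent to kg * m^2 / (A * s^2) (e.g. Wb).
The given unit 'V' reduces to kg * m^2 / (A * s^3). Of the listed options, that is the dimensionality of electric potential.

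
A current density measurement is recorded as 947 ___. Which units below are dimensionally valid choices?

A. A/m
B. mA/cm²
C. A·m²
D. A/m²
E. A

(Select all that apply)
B, D

current density has SI base units: A / m^2

Checking each option against A / m^2:
  A. A/m: ✗ does not match
  B. mA/cm²: ✓ matches
  C. A·m²: ✗ does not match
  D. A/m²: ✓ matches
  E. A: ✗ does not match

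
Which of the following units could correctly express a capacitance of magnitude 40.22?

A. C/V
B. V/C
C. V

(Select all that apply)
A

capacitance has SI base units: A^2 * s^4 / (kg * m^2)

Checking each option against A^2 * s^4 / (kg * m^2):
  A. C/V: ✓ matches
  B. V/C: ✗ does not match
  C. V: ✗ does not match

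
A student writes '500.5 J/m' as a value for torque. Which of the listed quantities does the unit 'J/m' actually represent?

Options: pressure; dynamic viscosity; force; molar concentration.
force

torque should have units dimensionally equivalent to kg * m^2 / s^2 (e.g. N·m).
The given unit 'J/m' reduces to kg * m / s^2. Of the listed options, that is the dimensionality of force.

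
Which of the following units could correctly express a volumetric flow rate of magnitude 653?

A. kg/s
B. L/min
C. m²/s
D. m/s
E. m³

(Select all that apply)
B

volumetric flow rate has SI base units: m^3 / s

Checking each option against m^3 / s:
  A. kg/s: ✗ does not match
  B. L/min: ✓ matches
  C. m²/s: ✗ does not match
  D. m/s: ✗ does not match
  E. m³: ✗ does not match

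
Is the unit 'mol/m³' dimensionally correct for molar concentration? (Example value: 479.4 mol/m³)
Yes

molar concentration has SI base units: mol / m^3
mol/m³ reduces to the same SI base units, so it is a valid unit for molar concentration.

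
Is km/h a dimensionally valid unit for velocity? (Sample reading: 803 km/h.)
Yes

velocity has SI base units: m / s
km/h reduces to the same SI base units, so it is a valid unit for velocity.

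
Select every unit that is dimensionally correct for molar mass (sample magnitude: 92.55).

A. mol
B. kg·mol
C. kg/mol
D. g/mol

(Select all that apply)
C, D

molar mass has SI base units: kg / mol

Checking each option against kg / mol:
  A. mol: ✗ does not match
  B. kg·mol: ✗ does not match
  C. kg/mol: ✓ matches
  D. g/mol: ✓ matches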